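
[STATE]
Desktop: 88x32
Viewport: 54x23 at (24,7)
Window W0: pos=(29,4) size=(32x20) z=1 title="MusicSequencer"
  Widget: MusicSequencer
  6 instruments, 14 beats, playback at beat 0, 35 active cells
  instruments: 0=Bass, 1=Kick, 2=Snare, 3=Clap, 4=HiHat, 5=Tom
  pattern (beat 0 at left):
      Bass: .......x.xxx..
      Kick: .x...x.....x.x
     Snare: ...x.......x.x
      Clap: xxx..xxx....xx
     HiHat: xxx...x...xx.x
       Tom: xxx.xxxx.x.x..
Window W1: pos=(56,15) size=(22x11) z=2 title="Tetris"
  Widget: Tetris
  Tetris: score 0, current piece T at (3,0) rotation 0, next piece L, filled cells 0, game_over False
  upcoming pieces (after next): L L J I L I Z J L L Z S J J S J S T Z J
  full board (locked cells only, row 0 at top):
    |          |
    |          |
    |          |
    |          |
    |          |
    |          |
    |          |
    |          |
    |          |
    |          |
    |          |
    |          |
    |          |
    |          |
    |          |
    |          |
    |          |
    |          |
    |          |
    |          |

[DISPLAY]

     ┃      ▼1234567890123          ┃                 
     ┃  Bass·······█·███··          ┃                 
     ┃  Kick·█···█·····█·█          ┃                 
     ┃ Snare···█·······█·█          ┃                 
     ┃  Clap███··███····██          ┃                 
     ┃ HiHat███···█···██·█          ┃                 
     ┃   Tom███·████·█·█··          ┃                 
     ┃                              ┃                 
     ┃                          ┏━━━━━━━━━━━━━━━━━━━━┓
     ┃                          ┃ Tetris             ┃
     ┃                          ┠────────────────────┨
     ┃                          ┃          │Next:    ┃
     ┃                          ┃          │  ▒      ┃
     ┃                          ┃          │▒▒▒      ┃
     ┃                          ┃          │         ┃
     ┃                          ┃          │         ┃
     ┗━━━━━━━━━━━━━━━━━━━━━━━━━━┃          │         ┃
                                ┃          │Score:   ┃
                                ┗━━━━━━━━━━━━━━━━━━━━┛
                                                      
                                                      
                                                      
                                                      


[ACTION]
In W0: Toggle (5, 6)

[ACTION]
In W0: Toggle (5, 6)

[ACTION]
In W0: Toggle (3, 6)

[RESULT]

     ┃      ▼1234567890123          ┃                 
     ┃  Bass·······█·███··          ┃                 
     ┃  Kick·█···█·····█·█          ┃                 
     ┃ Snare···█·······█·█          ┃                 
     ┃  Clap███··█·█····██          ┃                 
     ┃ HiHat███···█···██·█          ┃                 
     ┃   Tom███·████·█·█··          ┃                 
     ┃                              ┃                 
     ┃                          ┏━━━━━━━━━━━━━━━━━━━━┓
     ┃                          ┃ Tetris             ┃
     ┃                          ┠────────────────────┨
     ┃                          ┃          │Next:    ┃
     ┃                          ┃          │  ▒      ┃
     ┃                          ┃          │▒▒▒      ┃
     ┃                          ┃          │         ┃
     ┃                          ┃          │         ┃
     ┗━━━━━━━━━━━━━━━━━━━━━━━━━━┃          │         ┃
                                ┃          │Score:   ┃
                                ┗━━━━━━━━━━━━━━━━━━━━┛
                                                      
                                                      
                                                      
                                                      


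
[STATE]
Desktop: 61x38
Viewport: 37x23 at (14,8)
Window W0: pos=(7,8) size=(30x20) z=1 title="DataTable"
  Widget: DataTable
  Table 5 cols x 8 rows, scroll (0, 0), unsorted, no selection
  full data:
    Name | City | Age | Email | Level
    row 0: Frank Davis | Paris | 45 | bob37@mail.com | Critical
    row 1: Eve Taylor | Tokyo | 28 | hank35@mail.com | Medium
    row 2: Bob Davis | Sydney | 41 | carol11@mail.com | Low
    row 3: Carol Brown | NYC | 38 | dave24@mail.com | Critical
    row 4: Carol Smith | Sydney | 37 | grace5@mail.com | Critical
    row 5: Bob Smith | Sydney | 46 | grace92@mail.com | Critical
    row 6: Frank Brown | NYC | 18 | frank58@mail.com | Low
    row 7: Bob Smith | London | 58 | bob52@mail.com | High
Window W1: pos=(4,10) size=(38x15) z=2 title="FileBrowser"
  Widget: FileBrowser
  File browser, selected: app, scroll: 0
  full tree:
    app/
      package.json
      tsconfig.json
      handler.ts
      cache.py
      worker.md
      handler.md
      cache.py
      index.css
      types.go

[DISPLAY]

━━━━━━━━━━━━━━━━━━━━━━┓              
able                  ┃              
━━━━━━━━━━━━━━━━━━━━━━━━━━━┓         
ser                        ┃         
───────────────────────────┨         
/                          ┃         
ge.json                    ┃         
fig.json                   ┃         
er.ts                      ┃         
.py                        ┃         
r.md                       ┃         
er.md                      ┃         
.py                        ┃         
.css                       ┃         
.go                        ┃         
                           ┃         
━━━━━━━━━━━━━━━━━━━━━━━━━━━┛         
                      ┃              
                      ┃              
━━━━━━━━━━━━━━━━━━━━━━┛              
                                     
                                     
                                     


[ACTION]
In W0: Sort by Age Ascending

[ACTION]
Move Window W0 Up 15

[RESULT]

Brown│NYC   │38 │dave2┃              
vis  │Sydney│41 │carol┃              
━━━━━━━━━━━━━━━━━━━━━━━━━━━┓         
ser                        ┃         
───────────────────────────┨         
/                          ┃         
ge.json                    ┃         
fig.json                   ┃         
er.ts                      ┃         
.py                        ┃         
r.md                       ┃         
er.md                      ┃         
.py                        ┃         
.css                       ┃         
.go                        ┃         
                           ┃         
━━━━━━━━━━━━━━━━━━━━━━━━━━━┛         
                                     
                                     
                                     
                                     
                                     
                                     


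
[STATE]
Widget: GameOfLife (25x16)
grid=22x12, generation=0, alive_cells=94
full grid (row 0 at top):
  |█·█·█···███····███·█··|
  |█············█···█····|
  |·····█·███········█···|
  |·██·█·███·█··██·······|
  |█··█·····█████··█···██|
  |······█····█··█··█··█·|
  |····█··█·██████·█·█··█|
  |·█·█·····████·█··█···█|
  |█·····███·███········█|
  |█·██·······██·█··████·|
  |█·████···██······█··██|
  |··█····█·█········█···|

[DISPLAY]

Gen: 0                   
█·█·█···███····███·█··   
█············█···█····   
·····█·███········█···   
·██·█·███·█··██·······   
█··█·····█████··█···██   
······█····█··█··█··█·   
····█··█·██████·█·█··█   
·█·█·····████·█··█···█   
█·····███·███········█   
█·██·······██·█··████·   
█·████···██······█··██   
··█····█·█········█···   
                         
                         
                         


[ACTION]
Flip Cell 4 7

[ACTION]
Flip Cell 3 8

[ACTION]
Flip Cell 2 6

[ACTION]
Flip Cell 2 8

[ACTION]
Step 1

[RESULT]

Gen: 1                   
·█·······█······███···   
·█···███··█······█····   
·█···█·██····██·······   
·████········██·······   
·███·█·███·····█····██   
······██······█·██·██·   
········██····█·█·█·██   
······█·······██·█··██   
█··█···██········█·█·█   
█·█··████···██···███··   
····█···████·····█··██   
·██·█···███···········   
                         
                         
                         


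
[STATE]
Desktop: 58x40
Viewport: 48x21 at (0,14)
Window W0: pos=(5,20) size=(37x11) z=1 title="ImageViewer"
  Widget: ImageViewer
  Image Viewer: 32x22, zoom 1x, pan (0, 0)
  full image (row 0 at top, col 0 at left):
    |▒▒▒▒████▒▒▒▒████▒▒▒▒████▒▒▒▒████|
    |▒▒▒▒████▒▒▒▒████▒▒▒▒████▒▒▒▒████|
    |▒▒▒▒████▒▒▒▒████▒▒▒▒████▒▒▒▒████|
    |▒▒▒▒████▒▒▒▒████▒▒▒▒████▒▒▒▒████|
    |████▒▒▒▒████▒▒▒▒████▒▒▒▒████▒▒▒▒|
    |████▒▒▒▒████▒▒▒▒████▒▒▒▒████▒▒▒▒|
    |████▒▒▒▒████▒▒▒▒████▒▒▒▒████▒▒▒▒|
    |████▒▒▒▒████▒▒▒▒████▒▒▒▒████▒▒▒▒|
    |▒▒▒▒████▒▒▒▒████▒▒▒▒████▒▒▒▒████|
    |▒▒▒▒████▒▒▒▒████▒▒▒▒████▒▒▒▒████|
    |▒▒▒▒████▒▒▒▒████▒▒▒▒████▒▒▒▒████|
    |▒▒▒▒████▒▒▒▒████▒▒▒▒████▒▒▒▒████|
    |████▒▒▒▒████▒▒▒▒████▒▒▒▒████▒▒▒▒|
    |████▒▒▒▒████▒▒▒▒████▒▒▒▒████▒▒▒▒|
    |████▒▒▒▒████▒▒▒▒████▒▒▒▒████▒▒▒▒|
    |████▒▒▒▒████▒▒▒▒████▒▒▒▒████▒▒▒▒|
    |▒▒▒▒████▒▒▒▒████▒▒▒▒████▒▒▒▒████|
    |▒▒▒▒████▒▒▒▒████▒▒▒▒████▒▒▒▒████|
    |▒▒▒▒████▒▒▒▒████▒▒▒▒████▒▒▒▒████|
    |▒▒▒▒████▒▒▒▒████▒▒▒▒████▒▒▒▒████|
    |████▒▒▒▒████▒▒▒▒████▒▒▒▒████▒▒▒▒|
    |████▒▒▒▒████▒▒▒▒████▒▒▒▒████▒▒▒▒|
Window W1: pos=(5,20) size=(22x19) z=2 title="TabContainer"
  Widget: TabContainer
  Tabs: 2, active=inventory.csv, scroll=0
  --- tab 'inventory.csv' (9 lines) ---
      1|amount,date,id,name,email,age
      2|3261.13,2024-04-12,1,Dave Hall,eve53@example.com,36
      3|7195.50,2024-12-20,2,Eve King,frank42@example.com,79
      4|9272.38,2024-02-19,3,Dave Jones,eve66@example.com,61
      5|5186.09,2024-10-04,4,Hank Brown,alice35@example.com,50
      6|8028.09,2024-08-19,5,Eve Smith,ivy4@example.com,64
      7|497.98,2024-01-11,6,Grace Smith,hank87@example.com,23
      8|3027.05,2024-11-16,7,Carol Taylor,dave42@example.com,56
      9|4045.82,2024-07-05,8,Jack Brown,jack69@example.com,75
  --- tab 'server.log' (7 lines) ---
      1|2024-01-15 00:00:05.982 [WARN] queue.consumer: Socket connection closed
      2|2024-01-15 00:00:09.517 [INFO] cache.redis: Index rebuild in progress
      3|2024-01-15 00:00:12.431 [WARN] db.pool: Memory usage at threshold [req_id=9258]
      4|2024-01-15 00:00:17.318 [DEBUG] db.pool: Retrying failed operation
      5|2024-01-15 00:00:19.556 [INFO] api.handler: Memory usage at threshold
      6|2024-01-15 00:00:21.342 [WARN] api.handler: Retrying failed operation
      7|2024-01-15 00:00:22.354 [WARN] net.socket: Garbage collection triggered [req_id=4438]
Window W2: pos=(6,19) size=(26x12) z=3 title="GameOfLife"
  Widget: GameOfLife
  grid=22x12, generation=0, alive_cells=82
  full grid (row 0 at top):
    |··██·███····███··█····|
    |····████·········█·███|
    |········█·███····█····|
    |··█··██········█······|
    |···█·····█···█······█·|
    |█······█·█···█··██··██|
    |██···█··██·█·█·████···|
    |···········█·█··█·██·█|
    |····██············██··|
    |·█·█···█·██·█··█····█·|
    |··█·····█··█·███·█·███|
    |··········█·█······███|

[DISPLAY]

                                                
                                                
                                                
                                                
                                                
      ┏━━━━━━━━━━━━━━━━━━━━━━━━┓                
     ┏┃ GameOfLife             ┃━━━━━━━━━┓      
     ┃┠────────────────────────┨         ┃      
     ┠┃Gen: 0                  ┃─────────┨      
     ┃┃········█·███····█····  ┃▒▒████   ┃      
     ┃┃··█··██········█······  ┃▒▒████   ┃      
     ┃┃···█·····█···█······█·  ┃▒▒████   ┃      
     ┃┃█······█·█···█··██··██  ┃▒▒████   ┃      
     ┃┃██···█··██·█·█·████···  ┃██▒▒▒▒   ┃      
     ┃┃···········█·█··█·██·█  ┃██▒▒▒▒   ┃      
     ┃┃····██············██··  ┃██▒▒▒▒   ┃      
     ┃┗━━━━━━━━━━━━━━━━━━━━━━━━┛━━━━━━━━━┛      
     ┃497.98,2024-01-11,6,┃                     
     ┃3027.05,2024-11-16,7┃                     
     ┃4045.82,2024-07-05,8┃                     
     ┃                    ┃                     


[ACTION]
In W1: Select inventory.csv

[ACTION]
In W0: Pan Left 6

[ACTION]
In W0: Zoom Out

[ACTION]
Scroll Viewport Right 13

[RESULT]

                                                
                                                
                                                
                                                
                                                
━━━━━━━━━━━━━━━━━━━━━┓                          
meOfLife             ┃━━━━━━━━━┓                
─────────────────────┨         ┃                
: 0                  ┃─────────┨                
·····█·███····█····  ┃▒▒████   ┃                
··██········█······  ┃▒▒████   ┃                
█·····█···█······█·  ┃▒▒████   ┃                
····█·█···█··██··██  ┃▒▒████   ┃                
··█··██·█·█·████···  ┃██▒▒▒▒   ┃                
········█·█··█·██·█  ┃██▒▒▒▒   ┃                
·██············██··  ┃██▒▒▒▒   ┃                
━━━━━━━━━━━━━━━━━━━━━┛━━━━━━━━━┛                
98,2024-01-11,6,┃                               
.05,2024-11-16,7┃                               
.82,2024-07-05,8┃                               
                ┃                               


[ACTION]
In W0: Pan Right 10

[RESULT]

                                                
                                                
                                                
                                                
                                                
━━━━━━━━━━━━━━━━━━━━━┓                          
meOfLife             ┃━━━━━━━━━┓                
─────────────────────┨         ┃                
: 0                  ┃─────────┨                
·····█·███····█····  ┃         ┃                
··██········█······  ┃         ┃                
█·····█···█······█·  ┃         ┃                
····█·█···█··██··██  ┃         ┃                
··█··██·█·█·████···  ┃         ┃                
········█·█··█·██·█  ┃         ┃                
·██············██··  ┃         ┃                
━━━━━━━━━━━━━━━━━━━━━┛━━━━━━━━━┛                
98,2024-01-11,6,┃                               
.05,2024-11-16,7┃                               
.82,2024-07-05,8┃                               
                ┃                               


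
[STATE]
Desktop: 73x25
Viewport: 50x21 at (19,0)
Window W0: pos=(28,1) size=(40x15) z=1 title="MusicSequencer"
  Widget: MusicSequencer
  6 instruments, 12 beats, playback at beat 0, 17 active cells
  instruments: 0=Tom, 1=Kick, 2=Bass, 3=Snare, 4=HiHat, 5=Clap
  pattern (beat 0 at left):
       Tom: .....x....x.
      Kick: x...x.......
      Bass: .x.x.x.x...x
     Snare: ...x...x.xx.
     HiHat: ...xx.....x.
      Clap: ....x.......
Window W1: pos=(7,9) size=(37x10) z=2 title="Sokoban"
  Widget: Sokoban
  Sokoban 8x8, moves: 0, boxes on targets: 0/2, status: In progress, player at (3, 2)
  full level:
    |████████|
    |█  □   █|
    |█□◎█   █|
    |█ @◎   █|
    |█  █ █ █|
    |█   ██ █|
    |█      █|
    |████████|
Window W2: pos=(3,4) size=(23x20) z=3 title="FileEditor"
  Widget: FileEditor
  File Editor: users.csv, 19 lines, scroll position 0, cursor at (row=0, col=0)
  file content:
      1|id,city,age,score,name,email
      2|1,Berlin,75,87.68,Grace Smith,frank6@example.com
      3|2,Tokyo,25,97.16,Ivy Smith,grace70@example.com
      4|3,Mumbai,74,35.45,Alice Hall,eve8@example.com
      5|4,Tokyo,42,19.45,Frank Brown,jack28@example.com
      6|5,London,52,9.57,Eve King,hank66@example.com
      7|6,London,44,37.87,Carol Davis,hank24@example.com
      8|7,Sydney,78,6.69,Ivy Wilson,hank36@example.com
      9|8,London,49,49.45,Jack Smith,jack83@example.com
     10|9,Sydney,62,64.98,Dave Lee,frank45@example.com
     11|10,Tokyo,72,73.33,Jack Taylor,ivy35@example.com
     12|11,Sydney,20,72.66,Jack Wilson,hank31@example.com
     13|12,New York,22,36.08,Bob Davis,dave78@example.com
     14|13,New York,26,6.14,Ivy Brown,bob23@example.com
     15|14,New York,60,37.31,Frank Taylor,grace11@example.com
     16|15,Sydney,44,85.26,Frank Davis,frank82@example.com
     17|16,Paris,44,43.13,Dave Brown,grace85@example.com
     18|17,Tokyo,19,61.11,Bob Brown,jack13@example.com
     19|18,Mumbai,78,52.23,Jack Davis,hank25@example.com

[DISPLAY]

                                                  
         ┏━━━━━━━━━━━━━━━━━━━━━━━━━━━━━━━━━━━━━━┓ 
         ┃ MusicSequencer                       ┃ 
         ┠──────────────────────────────────────┨ 
━━━━━━┓  ┃      ▼12345678901                    ┃ 
      ┃  ┃   Tom·····█····█·                    ┃ 
──────┨  ┃  Kick█···█·······                    ┃ 
re,na▲┃  ┃  Bass·█·█·█·█···█                    ┃ 
68,Gr█┃  ┃ Snare···█···█·██·                    ┃ 
6,Ivy░┃━━━━━━━━━━━━━━━━━┓·█·                    ┃ 
45,Al░┃                 ┃···                    ┃ 
5,Fra░┃─────────────────┨                       ┃ 
7,Eve░┃                 ┃                       ┃ 
87,Ca░┃                 ┃                       ┃ 
9,Ivy░┃                 ┃                       ┃ 
45,Ja░┃                 ┃━━━━━━━━━━━━━━━━━━━━━━━┛ 
98,Da░┃                 ┃                         
33,Ja░┃                 ┃                         
.66,J░┃━━━━━━━━━━━━━━━━━┛                         
36.08░┃                                           
6.14,░┃                                           


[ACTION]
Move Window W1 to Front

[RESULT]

                                                  
         ┏━━━━━━━━━━━━━━━━━━━━━━━━━━━━━━━━━━━━━━┓ 
         ┃ MusicSequencer                       ┃ 
         ┠──────────────────────────────────────┨ 
━━━━━━┓  ┃      ▼12345678901                    ┃ 
      ┃  ┃   Tom·····█····█·                    ┃ 
──────┨  ┃  Kick█···█·······                    ┃ 
re,na▲┃  ┃  Bass·█·█·█·█···█                    ┃ 
68,Gr█┃  ┃ Snare···█···█·██·                    ┃ 
━━━━━━━━━━━━━━━━━━━━━━━━┓·█·                    ┃ 
                        ┃···                    ┃ 
────────────────────────┨                       ┃ 
                        ┃                       ┃ 
                        ┃                       ┃ 
                        ┃                       ┃ 
                        ┃━━━━━━━━━━━━━━━━━━━━━━━┛ 
                        ┃                         
                        ┃                         
━━━━━━━━━━━━━━━━━━━━━━━━┛                         
36.08░┃                                           
6.14,░┃                                           


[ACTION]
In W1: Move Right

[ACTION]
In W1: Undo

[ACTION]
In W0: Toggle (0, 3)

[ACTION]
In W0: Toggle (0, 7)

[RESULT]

                                                  
         ┏━━━━━━━━━━━━━━━━━━━━━━━━━━━━━━━━━━━━━━┓ 
         ┃ MusicSequencer                       ┃ 
         ┠──────────────────────────────────────┨ 
━━━━━━┓  ┃      ▼12345678901                    ┃ 
      ┃  ┃   Tom···█·█·█··█·                    ┃ 
──────┨  ┃  Kick█···█·······                    ┃ 
re,na▲┃  ┃  Bass·█·█·█·█···█                    ┃ 
68,Gr█┃  ┃ Snare···█···█·██·                    ┃ 
━━━━━━━━━━━━━━━━━━━━━━━━┓·█·                    ┃ 
                        ┃···                    ┃ 
────────────────────────┨                       ┃ 
                        ┃                       ┃ 
                        ┃                       ┃ 
                        ┃                       ┃ 
                        ┃━━━━━━━━━━━━━━━━━━━━━━━┛ 
                        ┃                         
                        ┃                         
━━━━━━━━━━━━━━━━━━━━━━━━┛                         
36.08░┃                                           
6.14,░┃                                           


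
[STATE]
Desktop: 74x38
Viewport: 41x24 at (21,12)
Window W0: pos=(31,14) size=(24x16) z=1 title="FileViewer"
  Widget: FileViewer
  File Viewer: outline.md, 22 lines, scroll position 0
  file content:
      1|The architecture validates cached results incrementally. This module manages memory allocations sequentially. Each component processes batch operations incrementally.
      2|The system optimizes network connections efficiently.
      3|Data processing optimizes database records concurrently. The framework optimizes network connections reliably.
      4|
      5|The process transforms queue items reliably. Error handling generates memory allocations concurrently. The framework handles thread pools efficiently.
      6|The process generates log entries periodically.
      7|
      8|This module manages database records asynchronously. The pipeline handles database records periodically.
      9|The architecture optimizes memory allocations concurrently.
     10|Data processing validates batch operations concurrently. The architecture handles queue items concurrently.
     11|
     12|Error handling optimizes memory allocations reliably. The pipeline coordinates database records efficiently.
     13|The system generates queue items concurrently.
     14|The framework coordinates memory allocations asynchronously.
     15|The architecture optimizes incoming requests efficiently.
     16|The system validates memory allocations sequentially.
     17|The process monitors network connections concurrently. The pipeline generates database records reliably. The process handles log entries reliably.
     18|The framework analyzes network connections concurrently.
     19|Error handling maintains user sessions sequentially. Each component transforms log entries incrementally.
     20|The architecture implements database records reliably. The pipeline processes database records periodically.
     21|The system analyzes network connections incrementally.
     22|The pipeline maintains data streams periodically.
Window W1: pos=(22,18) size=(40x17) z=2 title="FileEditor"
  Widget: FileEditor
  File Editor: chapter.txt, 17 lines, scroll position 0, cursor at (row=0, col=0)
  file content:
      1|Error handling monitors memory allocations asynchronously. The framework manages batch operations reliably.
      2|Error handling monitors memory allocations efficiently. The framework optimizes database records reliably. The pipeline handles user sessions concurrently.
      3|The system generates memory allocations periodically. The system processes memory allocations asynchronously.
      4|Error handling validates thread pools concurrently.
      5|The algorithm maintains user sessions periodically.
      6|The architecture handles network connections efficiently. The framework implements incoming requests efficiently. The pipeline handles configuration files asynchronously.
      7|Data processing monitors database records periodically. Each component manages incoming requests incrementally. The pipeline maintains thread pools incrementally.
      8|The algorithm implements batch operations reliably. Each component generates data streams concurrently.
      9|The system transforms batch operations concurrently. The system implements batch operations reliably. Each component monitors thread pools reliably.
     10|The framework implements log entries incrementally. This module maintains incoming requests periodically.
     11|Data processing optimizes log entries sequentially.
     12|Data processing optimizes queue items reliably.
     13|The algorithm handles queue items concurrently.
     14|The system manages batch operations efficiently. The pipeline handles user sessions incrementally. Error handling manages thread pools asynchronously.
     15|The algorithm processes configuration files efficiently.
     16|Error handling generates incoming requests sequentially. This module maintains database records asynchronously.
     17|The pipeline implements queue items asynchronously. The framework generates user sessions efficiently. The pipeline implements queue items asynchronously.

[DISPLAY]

                                         
                                         
          ┏━━━━━━━━━━━━━━━━━━━━━━┓       
          ┃ FileViewer           ┃       
          ┠──────────────────────┨       
          ┃The architecture vali▲┃       
 ┏━━━━━━━━━━━━━━━━━━━━━━━━━━━━━━━━━━━━━━┓
 ┃ FileEditor                           ┃
 ┠──────────────────────────────────────┨
 ┃█rror handling monitors memory alloca▲┃
 ┃Error handling monitors memory alloca█┃
 ┃The system generates memory allocatio░┃
 ┃Error handling validates thread pools░┃
 ┃The algorithm maintains user sessions░┃
 ┃The architecture handles network conn░┃
 ┃Data processing monitors database rec░┃
 ┃The algorithm implements batch operat░┃
 ┃The system transforms batch operation░┃
 ┃The framework implements log entries ░┃
 ┃Data processing optimizes log entries░┃
 ┃Data processing optimizes queue items░┃
 ┃The algorithm handles queue items con▼┃
 ┗━━━━━━━━━━━━━━━━━━━━━━━━━━━━━━━━━━━━━━┛
                                         


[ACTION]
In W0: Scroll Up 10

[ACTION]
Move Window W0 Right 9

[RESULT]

                                         
                                         
                   ┏━━━━━━━━━━━━━━━━━━━━━
                   ┃ FileViewer          
                   ┠─────────────────────
                   ┃The architecture vali
 ┏━━━━━━━━━━━━━━━━━━━━━━━━━━━━━━━━━━━━━━┓
 ┃ FileEditor                           ┃
 ┠──────────────────────────────────────┨
 ┃█rror handling monitors memory alloca▲┃
 ┃Error handling monitors memory alloca█┃
 ┃The system generates memory allocatio░┃
 ┃Error handling validates thread pools░┃
 ┃The algorithm maintains user sessions░┃
 ┃The architecture handles network conn░┃
 ┃Data processing monitors database rec░┃
 ┃The algorithm implements batch operat░┃
 ┃The system transforms batch operation░┃
 ┃The framework implements log entries ░┃
 ┃Data processing optimizes log entries░┃
 ┃Data processing optimizes queue items░┃
 ┃The algorithm handles queue items con▼┃
 ┗━━━━━━━━━━━━━━━━━━━━━━━━━━━━━━━━━━━━━━┛
                                         


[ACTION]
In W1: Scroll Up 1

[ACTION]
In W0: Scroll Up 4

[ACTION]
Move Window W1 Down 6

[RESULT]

                                         
                                         
                   ┏━━━━━━━━━━━━━━━━━━━━━
                   ┃ FileViewer          
                   ┠─────────────────────
                   ┃The architecture vali
                   ┃The system optimizes 
                   ┃Data processing optim
                   ┃                     
 ┏━━━━━━━━━━━━━━━━━━━━━━━━━━━━━━━━━━━━━━┓
 ┃ FileEditor                           ┃
 ┠──────────────────────────────────────┨
 ┃█rror handling monitors memory alloca▲┃
 ┃Error handling monitors memory alloca█┃
 ┃The system generates memory allocatio░┃
 ┃Error handling validates thread pools░┃
 ┃The algorithm maintains user sessions░┃
 ┃The architecture handles network conn░┃
 ┃Data processing monitors database rec░┃
 ┃The algorithm implements batch operat░┃
 ┃The system transforms batch operation░┃
 ┃The framework implements log entries ░┃
 ┃Data processing optimizes log entries░┃
 ┃Data processing optimizes queue items░┃


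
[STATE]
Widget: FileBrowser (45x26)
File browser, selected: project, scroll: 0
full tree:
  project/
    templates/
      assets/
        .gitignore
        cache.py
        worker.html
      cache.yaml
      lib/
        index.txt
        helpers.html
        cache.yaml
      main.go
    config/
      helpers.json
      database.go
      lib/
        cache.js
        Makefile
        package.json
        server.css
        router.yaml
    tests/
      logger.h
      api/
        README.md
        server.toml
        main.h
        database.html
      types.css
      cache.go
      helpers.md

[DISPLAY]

> [-] project/                               
    [+] templates/                           
    [+] config/                              
    [+] tests/                               
                                             
                                             
                                             
                                             
                                             
                                             
                                             
                                             
                                             
                                             
                                             
                                             
                                             
                                             
                                             
                                             
                                             
                                             
                                             
                                             
                                             
                                             


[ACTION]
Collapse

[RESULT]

> [+] project/                               
                                             
                                             
                                             
                                             
                                             
                                             
                                             
                                             
                                             
                                             
                                             
                                             
                                             
                                             
                                             
                                             
                                             
                                             
                                             
                                             
                                             
                                             
                                             
                                             
                                             


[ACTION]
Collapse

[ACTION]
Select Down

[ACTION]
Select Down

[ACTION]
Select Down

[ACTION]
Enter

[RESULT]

> [-] project/                               
    [+] templates/                           
    [+] config/                              
    [+] tests/                               
                                             
                                             
                                             
                                             
                                             
                                             
                                             
                                             
                                             
                                             
                                             
                                             
                                             
                                             
                                             
                                             
                                             
                                             
                                             
                                             
                                             
                                             


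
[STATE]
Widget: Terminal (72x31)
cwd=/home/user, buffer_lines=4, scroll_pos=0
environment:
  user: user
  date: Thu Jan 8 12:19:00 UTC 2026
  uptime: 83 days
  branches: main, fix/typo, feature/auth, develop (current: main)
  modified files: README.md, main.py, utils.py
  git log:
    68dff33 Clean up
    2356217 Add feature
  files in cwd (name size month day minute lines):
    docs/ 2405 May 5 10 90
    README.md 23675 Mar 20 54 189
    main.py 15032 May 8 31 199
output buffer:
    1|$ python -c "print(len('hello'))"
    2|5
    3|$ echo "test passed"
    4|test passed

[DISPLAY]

$ python -c "print(len('hello'))"                                       
5                                                                       
$ echo "test passed"                                                    
test passed                                                             
$ █                                                                     
                                                                        
                                                                        
                                                                        
                                                                        
                                                                        
                                                                        
                                                                        
                                                                        
                                                                        
                                                                        
                                                                        
                                                                        
                                                                        
                                                                        
                                                                        
                                                                        
                                                                        
                                                                        
                                                                        
                                                                        
                                                                        
                                                                        
                                                                        
                                                                        
                                                                        
                                                                        


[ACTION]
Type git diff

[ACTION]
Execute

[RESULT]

$ python -c "print(len('hello'))"                                       
5                                                                       
$ echo "test passed"                                                    
test passed                                                             
$ git diff                                                              
diff --git a/main.py b/main.py                                          
--- a/main.py                                                           
+++ b/main.py                                                           
@@ -1,3 +1,4 @@                                                         
+# updated                                                              
 import sys                                                             
$ █                                                                     
                                                                        
                                                                        
                                                                        
                                                                        
                                                                        
                                                                        
                                                                        
                                                                        
                                                                        
                                                                        
                                                                        
                                                                        
                                                                        
                                                                        
                                                                        
                                                                        
                                                                        
                                                                        
                                                                        


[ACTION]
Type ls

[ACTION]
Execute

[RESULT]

$ python -c "print(len('hello'))"                                       
5                                                                       
$ echo "test passed"                                                    
test passed                                                             
$ git diff                                                              
diff --git a/main.py b/main.py                                          
--- a/main.py                                                           
+++ b/main.py                                                           
@@ -1,3 +1,4 @@                                                         
+# updated                                                              
 import sys                                                             
$ ls                                                                    
docs/  README.md  main.py                                               
$ █                                                                     
                                                                        
                                                                        
                                                                        
                                                                        
                                                                        
                                                                        
                                                                        
                                                                        
                                                                        
                                                                        
                                                                        
                                                                        
                                                                        
                                                                        
                                                                        
                                                                        
                                                                        
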